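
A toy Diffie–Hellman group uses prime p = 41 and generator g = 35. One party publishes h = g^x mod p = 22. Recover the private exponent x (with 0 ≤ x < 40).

Successive powers of 35 modulo 41:
  35^0=1  35^1=35  35^2=36  35^3=30  35^4=25  35^5=14
  35^6=39  35^7=12  35^8=10  35^9=22
So 35^9 ≡ 22 (mod 41), giving x = 9.

9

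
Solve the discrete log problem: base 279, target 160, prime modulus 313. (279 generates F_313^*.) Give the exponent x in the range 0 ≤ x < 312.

43

Baby-step giant-step with m = ceil(sqrt(312)) = 18.
Baby table (279^j mod 313 for j=0..17):
  0:1  1:279  2:217  3:134  4:139  5:282  6:115  7:159
  8:228  9:73  10:22  11:191  12:79  13:131  14:241  15:257
  16:26  17:55
Giant step factor: 279^(-18) ≡ 274 (mod 313).
Scan 160·274^i mod 313 for i = 0, 1, …:
  i=0: 160   i=1: 20   i=2: 159
Match at i=2, j=7: x = 2·18 + 7 = 43.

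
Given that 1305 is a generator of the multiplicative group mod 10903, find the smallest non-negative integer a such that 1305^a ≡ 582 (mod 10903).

Baby-step giant-step with m = ceil(sqrt(10902)) = 105.
Baby table (1305^j mod 10903 for j=0..104):
  0:1  1:1305  2:2157  3:1911  4:7971  5:693  6:10319  7:1090
  8:5060  9:6985  10:517  11:9602  12:3063  13:6717  14:10576  15:9385
  16:3356  17:7477  18:10203  19:2352  20:5617  21:3369  22:2636  23:5535
  24:5389  25:210  26:1475  27:5947  28:8802  29:5751  30:3791  31:8196
  32:10840  33:5009  34:5848  35:10443  36:10268  37:10856  38:4083  39:7651
  40:8310  41:6968  42:138  43:5642  44:3285  45:2046  46:9698  47:8410
  48:6632  49:8681  50:488  51:4466  52:5928  53:5813  54:8380  55:191
  56:9389  57:8576  58:5202  59:6944  60:1527  61:8389  62:1033  63:6996
  64:3969  65:620  66:2278  67:7174  68:7296  69:2961  70:4443  71:8622
  72:10717  73:8039  74:2209  75:4353  76:202  77:1938  78:10497  79:4417
  80:7401  81:9150  82:1965  83:2120  84:8141  85:4483  86:6307  87:9773
  88:8158  89:4862  90:10267  91:9551  92:1926  93:5740  94:339  95:6275
  96:722  97:4552  98:9128  99:5964  100:9181  101:9711  102:3569  103:1964
  104:815
Giant step factor: 1305^(-105) ≡ 1853 (mod 10903).
Scan 582·1853^i mod 10903 for i = 0, 1, …:
  i=0: 582   i=1: 9952   i=2: 4083
Match at i=2, j=38: a = 2·105 + 38 = 248.

248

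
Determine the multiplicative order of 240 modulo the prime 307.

The order of 240 must divide p − 1 = 306 = 2 · 3^2 · 17.
Divisors: 1, 2, 3, 6, 9, 17, 18, 34, 51, 102, 153, 306.
Check each in increasing order: 240^1 ≡ 240;  240^2 ≡ 191;  240^3 ≡ 97;  240^6 ≡ 199;  240^9 ≡ 269;  240^17 ≡ 93;  240^18 ≡ 216;  240^34 ≡ 53;  240^51 ≡ 17;  240^102 ≡ 289;  240^153 ≡ 1.
Smallest exponent giving 1 is 153.

153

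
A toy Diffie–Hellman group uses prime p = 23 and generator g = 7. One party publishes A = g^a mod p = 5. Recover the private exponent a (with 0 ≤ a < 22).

7

Successive powers of 7 modulo 23:
  7^0=1  7^1=7  7^2=3  7^3=21  7^4=9  7^5=17
  7^6=4  7^7=5
So 7^7 ≡ 5 (mod 23), giving a = 7.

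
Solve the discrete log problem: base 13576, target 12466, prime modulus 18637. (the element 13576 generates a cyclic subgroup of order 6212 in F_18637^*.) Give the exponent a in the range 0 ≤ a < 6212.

Baby-step giant-step with m = ceil(sqrt(6212)) = 79.
Baby table (13576^j mod 18637 for j=0..78):
  0:1  1:13576  2:6483  3:9294  4:2854  5:18218  6:14578  7:4625
  8:947  9:15579  10:7828  11:4754  12:373  13:13221  14:13986  15:180
  16:2233  17:11446  18:14227  19:10521  20:17765  21:14860  22:12472  23:2727
  24:8670  25:11265  26:17055  27:11229  28:12881  29:1485  30:13763  31:10563
  32:10210  33:7591  34:11443  35:10773  36:9709  37:8520  38:6298  39:13729
  40:14904  41:13432  42:8424  43:7592  44:6382  45:17256  46:366  47:11374
  48:5879  49:9670  50:892  51:14379  52:5366  53:15420  54:11136  55:17629
  56:13587  57:6723  58:6059  59:11903  60:12338  61:9969  62:15887  63:14548
  64:7359  65:11464  66:16314  67:15393  68:17324  69:10321  70:4930  71:4213
  72:17372  73:9674  74:17922  75:3037  76:5268  77:8199  78:9460
Giant step factor: 13576^(-79) ≡ 16978 (mod 18637).
Scan 12466·16978^i mod 18637 for i = 0, 1, …:
  i=0: 12466   i=1: 5976   i=2: 700   i=3: 12831
  i=4: 15462   i=5: 11691   i=6: 5748   i=7: 6212
  i=8: 553   i=9: 14423     …   i=36: 16390
  i=37: 373
Match at i=37, j=12: a = 37·79 + 12 = 2935.

2935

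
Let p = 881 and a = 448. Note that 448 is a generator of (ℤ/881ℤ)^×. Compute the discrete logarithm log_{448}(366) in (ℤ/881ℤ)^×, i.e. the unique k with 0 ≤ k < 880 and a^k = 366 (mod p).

Baby-step giant-step with m = ceil(sqrt(880)) = 30.
Baby table (448^j mod 881 for j=0..29):
  0:1  1:448  2:717  3:532  4:466  5:852  6:223  7:351
  8:430  9:582  10:841  11:581  12:393  13:745  14:742  15:279
  16:771  17:56  18:420  19:507  20:719  21:547  22:138  23:154
  24:274  25:293  26:876  27:403  28:820  29:864
Giant step factor: 448^(-30) ≡ 76 (mod 881).
Scan 366·76^i mod 881 for i = 0, 1, …:
  i=0: 366   i=1: 505   i=2: 497   i=3: 770
  i=4: 374   i=5: 232   i=6: 12   i=7: 31
  i=8: 594   i=9: 213     …   i=18: 680
  i=19: 582
Match at i=19, j=9: k = 19·30 + 9 = 579.

579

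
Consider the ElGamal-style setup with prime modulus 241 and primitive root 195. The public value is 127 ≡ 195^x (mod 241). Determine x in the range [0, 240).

Baby-step giant-step with m = ceil(sqrt(240)) = 16.
Baby table (195^j mod 241 for j=0..15):
  0:1  1:195  2:188  3:28  4:158  5:203  6:61  7:86
  8:141  9:21  10:239  11:92  12:106  13:185  14:166  15:76
Giant step factor: 195^(-16) ≡ 160 (mod 241).
Scan 127·160^i mod 241 for i = 0, 1, …:
  i=0: 127   i=1: 76
Match at i=1, j=15: x = 1·16 + 15 = 31.

31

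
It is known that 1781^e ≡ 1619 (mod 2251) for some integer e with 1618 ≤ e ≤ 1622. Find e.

Compute 1781^1618 mod 2251 = 2234, then multiply by 1781 repeatedly:
  1781^1618=2234  1781^1619=1237  1781^1620=1619
Found 1619 at exponent 1620.

1620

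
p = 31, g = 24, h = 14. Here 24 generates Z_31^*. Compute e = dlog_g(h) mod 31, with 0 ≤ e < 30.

4

Successive powers of 24 modulo 31:
  24^0=1  24^1=24  24^2=18  24^3=29  24^4=14
So 24^4 ≡ 14 (mod 31), giving e = 4.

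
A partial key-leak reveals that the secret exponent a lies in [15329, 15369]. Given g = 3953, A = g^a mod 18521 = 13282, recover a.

15354

Compute 3953^15329 mod 18521 = 3390, then multiply by 3953 repeatedly:
  3953^15329=3390  3953^15330=9987  3953^15331=10360  3953^15332=3149  3953^15333=1885
  3953^15334=5963  3953^15335=13027  3953^15336=7351  3953^15337=17575  3953^15338=1704
  3953^15339=12789  3953^15340=11108  3953^15341=15154  3953^15342=6848  3953^15343=10963
  3953^15344=16120  3953^15345=10120  3953^15346=17521  3953^15347=10494  3953^15348=14263
  3953^15349=3715  3953^15350=16763  3953^15351=14522  3953^15352=8887  3953^15353=14495
  3953^15354=13282
Found 13282 at exponent 15354.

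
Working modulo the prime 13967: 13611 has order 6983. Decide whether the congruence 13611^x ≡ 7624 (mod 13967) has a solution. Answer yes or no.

7624 ∈ ⟨13611⟩ iff 7624^6983 ≡ 1 (mod 13967), since |⟨13611⟩| = 6983.
7624^6983 mod 13967 = 1.
Since 1 = 1, 7624 lies in the subgroup.

yes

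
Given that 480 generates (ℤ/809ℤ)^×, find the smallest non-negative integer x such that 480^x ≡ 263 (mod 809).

Baby-step giant-step with m = ceil(sqrt(808)) = 29.
Baby table (480^j mod 809 for j=0..28):
  0:1  1:480  2:644  3:82  4:528  5:223  6:252  7:419
  8:488  9:439  10:380  11:375  12:402  13:418  14:8  15:604
  16:298  17:656  18:179  19:166  20:398  21:116  22:668  23:276
  24:613  25:573  26:789  27:108  28:64
Giant step factor: 480^(-29) ≡ 478 (mod 809).
Scan 263·478^i mod 809 for i = 0, 1, …:
  i=0: 263   i=1: 319   i=2: 390   i=3: 350
  i=4: 646   i=5: 559   i=6: 232   i=7: 63
  i=8: 181   i=9: 764     …   i=15: 757
  i=16: 223
Match at i=16, j=5: x = 16·29 + 5 = 469.

469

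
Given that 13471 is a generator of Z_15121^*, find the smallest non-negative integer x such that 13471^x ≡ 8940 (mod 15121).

13595

Baby-step giant-step with m = ceil(sqrt(15120)) = 123.
Baby table (13471^j mod 15121 for j=0..122):
  0:1  1:13471  2:720  3:6559  4:4286  5:4728  6:1236  7:1935
  8:12902  9:2068  10:5146  11:7102  12:475  13:2542  14:9338  15:599
  16:9636  17:7892  18:12502  19:11865  20:4445  21:14556  22:9869  23:1467
  24:13931  25:12891  26:5097  27:12347  28:10558  29:13813  30:11018  31:10863
  32:9556  33:3803  34:265  35:1259  36:9348  37:14341  38:1715  39:12998
  40:9999  41:13782  42:1684  43:3664  44:2800  45:7026  46:4907  47:8306
  48:9847  49:7525  50:13212  51:4682  52:1531  53:14178  54:13608  55:1485
  56:14473  57:10730  58:2191  59:13890  60:4936  61:5819  62:485  63:1163
  64:1417  65:5705  66:7133  67:9809  68:9741  69:973  70:12497  71:4994
  72:845  73:12003  74:3560  75:8069  76:7751  77:3216  78:1071  79:2007
  80:15070  81:8545  82:8643  83:13274  84:8229  85:808  86:12569  87:7162
  88:7322  89:379  90:9732  91:702  92:6017  93:6447  94:7634  95:14814
  96:7557  97:5775  98:12601  99:14846  100:120  101:13694  102:10795  103:788
  104:206  105:7883  106:12231  107:5385  108:5898  109:6224  110:12680  111:5464
  112:11637  113:2620  114:1606  115:11396  116:7124  117:9538  118:3261  119:2426
  120:4165  121:7805  122:4842
Giant step factor: 13471^(-123) ≡ 8720 (mod 15121).
Scan 8940·8720^i mod 15121 for i = 0, 1, …:
  i=0: 8940   i=1: 8045   i=2: 6081   i=3: 12094
  i=4: 5826   i=5: 11281   i=6: 8215   i=7: 6623
  i=8: 5461   i=9: 3891     …   i=109: 1622
  i=110: 5705
Match at i=110, j=65: x = 110·123 + 65 = 13595.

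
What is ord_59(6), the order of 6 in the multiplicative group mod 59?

58

The order of 6 must divide p − 1 = 58 = 2 · 29.
Divisors: 1, 2, 29, 58.
Check each in increasing order: 6^1 ≡ 6;  6^2 ≡ 36;  6^29 ≡ 58;  6^58 ≡ 1.
Smallest exponent giving 1 is 58.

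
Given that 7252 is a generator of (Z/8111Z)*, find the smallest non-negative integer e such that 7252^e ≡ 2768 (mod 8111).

5781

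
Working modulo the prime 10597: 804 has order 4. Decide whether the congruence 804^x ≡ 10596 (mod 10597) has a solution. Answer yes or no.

⟨804⟩ has order 4; its elements mod 10597 are {1, 804, 9793, 10596}.
10596 is in this set.

yes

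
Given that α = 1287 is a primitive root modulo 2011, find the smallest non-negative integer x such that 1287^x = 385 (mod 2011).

4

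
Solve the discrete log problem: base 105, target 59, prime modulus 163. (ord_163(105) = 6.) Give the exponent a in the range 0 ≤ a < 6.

Successive powers of 105 modulo 163:
  105^0=1  105^1=105  105^2=104  105^3=162  105^4=58  105^5=59
So 105^5 ≡ 59 (mod 163), giving a = 5.

5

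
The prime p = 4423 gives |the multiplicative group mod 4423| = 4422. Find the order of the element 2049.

The order of 2049 must divide p − 1 = 4422 = 2 · 3 · 11 · 67.
Divisors: 1, 2, 3, 6, 11, 22, 33, 66, 67, 134, 201, 402, 737, 1474, 2211, 4422.
Check each in increasing order: 2049^1 ≡ 2049;  2049^2 ≡ 974;  2049^3 ≡ 953;  2049^6 ≡ 1494;  2049^11 ≡ 2786;  2049^22 ≡ 3854;  2049^33 ≡ 2623;  2049^66 ≡ 2364;  2049^67 ≡ 651;  2049^134 ≡ 3616;  2049^201 ≡ 980;  2049^402 ≡ 609;  2049^737 ≡ 4422;  2049^1474 ≡ 1.
Smallest exponent giving 1 is 1474.

1474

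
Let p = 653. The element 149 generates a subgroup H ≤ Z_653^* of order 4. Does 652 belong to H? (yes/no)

yes

⟨149⟩ has order 4; its elements mod 653 are {1, 149, 504, 652}.
652 is in this set.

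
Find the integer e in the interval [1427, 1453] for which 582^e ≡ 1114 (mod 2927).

Compute 582^1427 mod 2927 = 612, then multiply by 582 repeatedly:
  582^1427=612  582^1428=2017  582^1429=167  582^1430=603  582^1431=2633
  582^1432=1585  582^1433=465  582^1434=1346  582^1435=1863  582^1436=1276
  582^1437=2101  582^1438=2223  582^1439=52  582^1440=994  582^1441=1889
  582^1442=1773  582^1443=1582  582^1444=1646  582^1445=843  582^1446=1817
  582^1447=847  582^1448=1218  582^1449=542  582^1450=2255  582^1451=1114
Found 1114 at exponent 1451.

1451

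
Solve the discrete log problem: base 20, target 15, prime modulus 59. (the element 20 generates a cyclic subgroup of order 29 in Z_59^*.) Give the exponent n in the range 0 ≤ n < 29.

7

Successive powers of 20 modulo 59:
  20^0=1  20^1=20  20^2=46  20^3=35  20^4=51  20^5=17
  20^6=45  20^7=15
So 20^7 ≡ 15 (mod 59), giving n = 7.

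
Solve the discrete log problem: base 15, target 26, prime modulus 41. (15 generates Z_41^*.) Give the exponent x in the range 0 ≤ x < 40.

Successive powers of 15 modulo 41:
  15^0=1  15^1=15  15^2=20  15^3=13  15^4=31  15^5=14
  15^6=5  15^7=34  15^8=18  15^9=24  15^10=32  15^11=29
  15^12=25  15^13=6  15^14=8  15^15=38  15^16=37  15^17=22
  15^18=2  15^19=30  15^20=40  15^21=26
So 15^21 ≡ 26 (mod 41), giving x = 21.

21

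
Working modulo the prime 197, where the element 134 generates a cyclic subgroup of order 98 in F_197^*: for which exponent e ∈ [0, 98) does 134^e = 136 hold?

9

Successive powers of 134 modulo 197:
  134^0=1  134^1=134  134^2=29  134^3=143  134^4=53  134^5=10
  134^6=158  134^7=93  134^8=51  134^9=136
So 134^9 ≡ 136 (mod 197), giving e = 9.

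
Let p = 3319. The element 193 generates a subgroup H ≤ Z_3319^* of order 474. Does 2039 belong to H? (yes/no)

2039 ∈ ⟨193⟩ iff 2039^474 ≡ 1 (mod 3319), since |⟨193⟩| = 474.
2039^474 mod 3319 = 2623.
Since 2623 ≠ 1, 2039 does not lie in the subgroup.

no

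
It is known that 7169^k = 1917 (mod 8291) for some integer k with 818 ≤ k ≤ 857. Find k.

822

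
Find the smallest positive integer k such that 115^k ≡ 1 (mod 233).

The order of 115 must divide p − 1 = 232 = 2^3 · 29.
Divisors: 1, 2, 4, 8, 29, 58, 116, 232.
Check each in increasing order: 115^1 ≡ 115;  115^2 ≡ 177;  115^4 ≡ 107;  115^8 ≡ 32;  115^29 ≡ 12;  115^58 ≡ 144;  115^116 ≡ 232;  115^232 ≡ 1.
Smallest exponent giving 1 is 232.

232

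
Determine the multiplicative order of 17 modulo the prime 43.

21

The order of 17 must divide p − 1 = 42 = 2 · 3 · 7.
Divisors: 1, 2, 3, 6, 7, 14, 21, 42.
Check each in increasing order: 17^1 ≡ 17;  17^2 ≡ 31;  17^3 ≡ 11;  17^6 ≡ 35;  17^7 ≡ 36;  17^14 ≡ 6;  17^21 ≡ 1.
Smallest exponent giving 1 is 21.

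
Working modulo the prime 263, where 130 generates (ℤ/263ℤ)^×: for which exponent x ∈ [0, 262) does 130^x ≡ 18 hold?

Baby-step giant-step with m = ceil(sqrt(262)) = 17.
Baby table (130^j mod 263 for j=0..16):
  0:1  1:130  2:68  3:161  4:153  5:165  6:147  7:174
  8:2  9:260  10:136  11:59  12:43  13:67  14:31  15:85
  16:4
Giant step factor: 130^(-17) ≡ 219 (mod 263).
Scan 18·219^i mod 263 for i = 0, 1, …:
  i=0: 18   i=1: 260
Match at i=1, j=9: x = 1·17 + 9 = 26.

26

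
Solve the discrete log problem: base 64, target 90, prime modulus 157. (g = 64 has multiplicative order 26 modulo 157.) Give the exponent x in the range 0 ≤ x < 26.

7

Successive powers of 64 modulo 157:
  64^0=1  64^1=64  64^2=14  64^3=111  64^4=39  64^5=141
  64^6=75  64^7=90
So 64^7 ≡ 90 (mod 157), giving x = 7.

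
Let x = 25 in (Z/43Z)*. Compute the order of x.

21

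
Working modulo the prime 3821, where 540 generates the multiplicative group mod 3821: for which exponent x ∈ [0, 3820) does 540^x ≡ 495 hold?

Baby-step giant-step with m = ceil(sqrt(3820)) = 62.
Baby table (540^j mod 3821 for j=0..61):
  0:1  1:540  2:1204  3:590  4:1457  5:3475  6:389  7:3726
  8:2194  9:250  10:1265  11:2962  12:2302  13:1255  14:1383  15:1725
  16:2997  17:2097  18:1364  19:2928  20:3047  21:2350  22:428  23:1860
  24:3298  25:334  26:773  27:931  28:2189  29:1371  30:2887  31:12
  32:2659  33:2985  34:3259  35:2200  36:3490  37:847  38:2681  39:3402
  40:3000  41:3717  42:1155  43:877  44:3597  45:1312  46:1595  47:1575
  48:2238  49:1084  50:747  51:2175  52:1453  53:1315  54:3215  55:1366
  56:187  57:1634  58:3530  59:3342  60:1168  61:255
Giant step factor: 540^(-62) ≡ 1141 (mod 3821).
Scan 495·1141^i mod 3821 for i = 0, 1, …:
  i=0: 495   i=1: 3108   i=2: 340   i=3: 2019
  i=4: 3437   i=5: 1271   i=6: 2052   i=7: 2880
  i=8: 20   i=9: 3715     …   i=55: 1431
  i=56: 1204
Match at i=56, j=2: x = 56·62 + 2 = 3474.

3474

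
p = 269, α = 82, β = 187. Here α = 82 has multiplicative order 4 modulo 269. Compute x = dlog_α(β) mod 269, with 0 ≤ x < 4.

3

Successive powers of 82 modulo 269:
  82^0=1  82^1=82  82^2=268  82^3=187
So 82^3 ≡ 187 (mod 269), giving x = 3.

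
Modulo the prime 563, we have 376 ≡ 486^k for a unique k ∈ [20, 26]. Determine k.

Compute 486^20 mod 563 = 485, then multiply by 486 repeatedly:
  486^20=485  486^21=376
Found 376 at exponent 21.

21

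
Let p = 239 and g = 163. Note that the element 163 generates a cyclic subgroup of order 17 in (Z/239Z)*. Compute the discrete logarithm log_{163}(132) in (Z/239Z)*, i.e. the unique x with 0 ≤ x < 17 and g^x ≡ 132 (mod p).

14

Successive powers of 163 modulo 239:
  163^0=1  163^1=163  163^2=40  163^3=67  163^4=166  163^5=51
  163^6=187  163^7=128  163^8=71  163^9=101  163^10=211  163^11=216
  163^12=75  163^13=36  163^14=132
So 163^14 ≡ 132 (mod 239), giving x = 14.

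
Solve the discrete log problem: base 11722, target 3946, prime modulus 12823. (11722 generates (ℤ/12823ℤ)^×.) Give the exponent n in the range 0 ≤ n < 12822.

1058

Baby-step giant-step with m = ceil(sqrt(12822)) = 114.
Baby table (11722^j mod 12823 for j=0..113):
  0:1  1:11722  2:6839  3:10185  4:6440  5:679  6:8978  7:1755
  8:4018  9:117  10:12236  11:5137  12:11929  13:9746  14:2505  15:11763
  16:167  17:8478  18:866  19:8259  20:11171  21:10809  22:11858  23:10979
  24:4210  25:6716  26:4555  27:11561  28:4578  29:11884  30:7999  31:2502
  32:2243  33:5296  34:3569  35:7192  36:6222  37:9883  38:5544  39:12627
  40:10628  41:5971  42:4128  43:7237  44:7969  45:9886  46:2241  47:7498
  48:2714  49:12468  50:6165  51:8525  52:411  53:9117  54:2592  55:5737
  56:5302  57:9786  58:9757  59:3217  60:10054  61:9618  62:2380  63:8335
  64:4433  65:4830  66:3715  67:322  68:4522  69:9425  70:9705  71:9177
  72:647  73:5741  74:898  75:11496  76:12028  77:3331  78:12770  79:7061
  80:9400  81:11584  82:4901  83:2482  84:11440  85:9569  86:5037  87:6622
  88:5465  89:9845  90:8913  91:9205  92:8288  93:4888  94:3972  95:12294
  96:5394  97:11078  98:10618  99:4158  100:12676  101:7971  102:7684  103:3096
  104:2222  105:2771  106:1003  107:11298  108:12035  109:8447  110:9351  111:1418
  112:3188  113:3514
Giant step factor: 11722^(-114) ≡ 1444 (mod 12823).
Scan 3946·1444^i mod 12823 for i = 0, 1, …:
  i=0: 3946   i=1: 4612   i=2: 4591   i=3: 12736
  i=4: 2602   i=5: 149   i=6: 9988   i=7: 9620
  i=8: 3971   i=9: 2243
Match at i=9, j=32: n = 9·114 + 32 = 1058.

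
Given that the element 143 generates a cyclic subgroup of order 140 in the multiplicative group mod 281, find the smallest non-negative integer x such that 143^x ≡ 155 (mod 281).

Baby-step giant-step with m = ceil(sqrt(140)) = 12.
Baby table (143^j mod 281 for j=0..11):
  0:1  1:143  2:217  3:121  4:162  5:124  6:29  7:213
  8:111  9:137  10:202  11:224
Giant step factor: 143^(-12) ≡ 140 (mod 281).
Scan 155·140^i mod 281 for i = 0, 1, …:
  i=0: 155   i=1: 63   i=2: 109   i=3: 86
  i=4: 238   i=5: 162
Match at i=5, j=4: x = 5·12 + 4 = 64.

64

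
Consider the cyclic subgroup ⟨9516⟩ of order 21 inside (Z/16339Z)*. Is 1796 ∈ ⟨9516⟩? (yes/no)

no

⟨9516⟩ has order 21; its elements mod 16339 are {1, 558, 765, 923, 2056, 2301, 2364, 3518, 4296, 7113, 7701, 8525, 8885, 9225, 9516, 11170, 11674, 11992, 13360, 15016, 16092}.
1796 is not in this set.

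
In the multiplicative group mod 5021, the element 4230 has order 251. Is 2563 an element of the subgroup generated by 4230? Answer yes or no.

2563 ∈ ⟨4230⟩ iff 2563^251 ≡ 1 (mod 5021), since |⟨4230⟩| = 251.
2563^251 mod 5021 = 1.
Since 1 = 1, 2563 lies in the subgroup.

yes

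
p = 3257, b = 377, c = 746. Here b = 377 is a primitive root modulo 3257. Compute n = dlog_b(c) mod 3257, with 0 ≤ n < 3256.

3028

Baby-step giant-step with m = ceil(sqrt(3256)) = 58.
Baby table (377^j mod 3257 for j=0..57):
  0:1  1:377  2:2078  3:1726  4:2559  5:671  6:2178  7:342
  8:1911  9:650  10:775  11:2302  12:1492  13:2280  14:2969  15:2162
  16:824  17:1233  18:2347  19:2172  20:1337  21:2471  22:65  23:1706
  24:1533  25:1452  26:228  27:1274  28:1519  29:2688  30:449  31:3166
  32:1520  33:3065  34:2527  35:1635  36:822  37:479  38:1448  39:1977
  40:2733  41:1129  42:2223  43:1022  44:968  45:152  46:1935  47:3184
  48:1792  49:1385  50:1025  51:2099  52:3129  53:599  54:1090  55:548
  56:1405  57:2051
Giant step factor: 377^(-58) ≡ 1500 (mod 3257).
Scan 746·1500^i mod 3257 for i = 0, 1, …:
  i=0: 746   i=1: 1849   i=2: 1793   i=3: 2475
  i=4: 2777   i=5: 3054   i=6: 1658   i=7: 1909
  i=8: 597   i=9: 3082     …   i=51: 2485
  i=52: 1492
Match at i=52, j=12: n = 52·58 + 12 = 3028.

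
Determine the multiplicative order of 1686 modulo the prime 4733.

4732

The order of 1686 must divide p − 1 = 4732 = 2^2 · 7 · 13^2.
Divisors: 1, 2, 4, 7, 13, 14, 26, 28, 52, 91, 169, 182, 338, 364, 676, 1183, 2366, 4732.
Check each in increasing order: 1686^1 ≡ 1686;  1686^2 ≡ 2796;  1686^4 ≡ 3433;  1686^7 ≡ 1401;  1686^13 ≡ 2958;  1686^14 ≡ 3339;  1686^26 ≡ 3180;  1686^28 ≡ 2706;  1686^52 ≡ 2712;  1686^91 ≡ 1104;  1686^169 ≡ 4185;  1686^182 ≡ 2435;  1686^338 ≡ 2125;  1686^364 ≡ 3509;  1686^676 ≡ 343;  1686^1183 ≡ 3836;  1686^2366 ≡ 4732;  1686^4732 ≡ 1.
Smallest exponent giving 1 is 4732.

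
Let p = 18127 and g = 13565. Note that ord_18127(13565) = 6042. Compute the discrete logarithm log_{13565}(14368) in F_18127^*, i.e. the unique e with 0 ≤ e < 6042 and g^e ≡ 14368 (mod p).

3018

Baby-step giant-step with m = ceil(sqrt(6042)) = 78.
Baby table (13565^j mod 18127 for j=0..77):
  0:1  1:13565  2:2048  3:10556  4:6967  5:11304  6:2467  7:2413
  8:13110  9:11280  10:3193  11:7642  12:13544  13:7215  14:3802  15:2815
  16:10013  17:734  18:4987  19:16818  20:7875  21:1964  22:13097  23:16205
  24:12823  25:15430  26:13608  27:5279  28:7985  29:7700  30:2726  31:17237
  32:17859  33:8107  34:13073  35:16931  36:18052  37:15864  38:9543  39:5888
  40:3158  41:4169  42:14372  43:295  44:13735  45:5969  46:14303  47:6914
  48:17439  49:2685  50:4882  51:6399  52:10359  53:17458  54:6642  55:7540
  56:7566  57:15843  58:14710  59:17261  60:17133  61:2878  62:12639  63:2869
  64:17443  65:2564  66:13074  67:12369  68:1973  69:8293  70:16510  71:17192
  72:5625  73:6582  74:9355  75:11575  76:16928  77:13611
Giant step factor: 13565^(-78) ≡ 11445 (mod 18127).
Scan 14368·11445^i mod 18127 for i = 0, 1, …:
  i=0: 14368   i=1: 11743   i=2: 5057   i=3: 15981
  i=4: 1115   i=5: 17894   i=6: 16111   i=7: 2551
  i=8: 11725   i=9: 16571     …   i=37: 9993
  i=38: 6642
Match at i=38, j=54: e = 38·78 + 54 = 3018.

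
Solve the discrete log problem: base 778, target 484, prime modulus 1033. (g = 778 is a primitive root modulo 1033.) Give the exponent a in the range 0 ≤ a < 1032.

Baby-step giant-step with m = ceil(sqrt(1032)) = 33.
Baby table (778^j mod 1033 for j=0..32):
  0:1  1:778  2:979  3:341  4:850  5:180  6:585  7:610
  8:433  9:116  10:377  11:967  12:302  13:465  14:220  15:715
  16:516  17:644  18:27  19:346  20:608  21:943  22:224  23:728
  24:300  25:975  26:328  27:33  28:882  29:284  30:923  31:159
  32:775
Giant step factor: 778^(-33) ≡ 478 (mod 1033).
Scan 484·478^i mod 1033 for i = 0, 1, …:
  i=0: 484   i=1: 993   i=2: 507   i=3: 624
  i=4: 768   i=5: 389   i=6: 2   i=7: 956
  i=8: 382   i=9: 788     …   i=20: 921
  i=21: 180
Match at i=21, j=5: a = 21·33 + 5 = 698.

698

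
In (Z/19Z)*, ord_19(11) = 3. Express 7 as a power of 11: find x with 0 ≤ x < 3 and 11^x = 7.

2

Successive powers of 11 modulo 19:
  11^0=1  11^1=11  11^2=7
So 11^2 ≡ 7 (mod 19), giving x = 2.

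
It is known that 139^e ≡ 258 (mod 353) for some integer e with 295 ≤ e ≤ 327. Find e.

301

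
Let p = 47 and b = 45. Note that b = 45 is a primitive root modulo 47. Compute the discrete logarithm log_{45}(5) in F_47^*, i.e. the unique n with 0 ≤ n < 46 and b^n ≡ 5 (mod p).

Baby-step giant-step with m = ceil(sqrt(46)) = 7.
Baby table (45^j mod 47 for j=0..6):
  0:1  1:45  2:4  3:39  4:16  5:15  6:17
Giant step factor: 45^(-7) ≡ 29 (mod 47).
Scan 5·29^i mod 47 for i = 0, 1, …:
  i=0: 5   i=1: 4
Match at i=1, j=2: n = 1·7 + 2 = 9.

9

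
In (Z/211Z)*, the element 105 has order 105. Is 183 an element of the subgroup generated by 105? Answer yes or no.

183 ∈ ⟨105⟩ iff 183^105 ≡ 1 (mod 211), since |⟨105⟩| = 105.
183^105 mod 211 = 1.
Since 1 = 1, 183 lies in the subgroup.

yes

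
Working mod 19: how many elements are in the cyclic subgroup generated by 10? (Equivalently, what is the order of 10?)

The order of 10 must divide p − 1 = 18 = 2 · 3^2.
Divisors: 1, 2, 3, 6, 9, 18.
Check each in increasing order: 10^1 ≡ 10;  10^2 ≡ 5;  10^3 ≡ 12;  10^6 ≡ 11;  10^9 ≡ 18;  10^18 ≡ 1.
Smallest exponent giving 1 is 18.

18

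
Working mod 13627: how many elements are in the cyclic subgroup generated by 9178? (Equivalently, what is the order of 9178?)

The order of 9178 must divide p − 1 = 13626 = 2 · 3^2 · 757.
Divisors: 1, 2, 3, 6, 9, 18, 757, 1514, 2271, 4542, 6813, 13626.
Check each in increasing order: 9178^1 ≡ 9178;  9178^2 ≡ 7197;  9178^3 ≡ 3997;  9178^6 ≡ 5165;  9178^9 ≡ 13227;  9178^18 ≡ 10103;  9178^757 ≡ 9310;  9178^1514 ≡ 8380;  9178^2271 ≡ 3225;  9178^4542 ≡ 3224;  9178^6813 ≡ 13626;  9178^13626 ≡ 1.
Smallest exponent giving 1 is 13626.

13626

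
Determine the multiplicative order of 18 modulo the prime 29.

28

The order of 18 must divide p − 1 = 28 = 2^2 · 7.
Divisors: 1, 2, 4, 7, 14, 28.
Check each in increasing order: 18^1 ≡ 18;  18^2 ≡ 5;  18^4 ≡ 25;  18^7 ≡ 17;  18^14 ≡ 28;  18^28 ≡ 1.
Smallest exponent giving 1 is 28.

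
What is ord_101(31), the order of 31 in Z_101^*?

25

The order of 31 must divide p − 1 = 100 = 2^2 · 5^2.
Divisors: 1, 2, 4, 5, 10, 20, 25, 50, 100.
Check each in increasing order: 31^1 ≡ 31;  31^2 ≡ 52;  31^4 ≡ 78;  31^5 ≡ 95;  31^10 ≡ 36;  31^20 ≡ 84;  31^25 ≡ 1.
Smallest exponent giving 1 is 25.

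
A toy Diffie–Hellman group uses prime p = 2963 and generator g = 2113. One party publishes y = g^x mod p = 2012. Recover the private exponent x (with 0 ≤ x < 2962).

Baby-step giant-step with m = ceil(sqrt(2962)) = 55.
Baby table (2113^j mod 2963 for j=0..54):
  0:1  1:2113  2:2491  3:1195  4:559  5:1893  6:2822  7:1330
  8:1366  9:396  10:1182  11:2720  12:2103  13:2102  14:2952  15:461
  16:2229  17:1670  18:2740  19:2881  20:1551  21:185  22:2752  23:1570
  24:1813  25:2673  26:571  27:582  28:121  29:855  30:2148  31:2371
  32:2453  33:902  34:717  35:928  36:2321  37:508  38:798  39:227
  40:2608  41:2487  42:1632  43:2447  44:76  45:586  46:2647  47:1930
  48:1002  49:1644  50:1136  51:338  52:111  53:466  54:942
Giant step factor: 2113^(-55) ≡ 73 (mod 2963).
Scan 2012·73^i mod 2963 for i = 0, 1, …:
  i=0: 2012   i=1: 1689   i=2: 1814   i=3: 2050
  i=4: 1500   i=5: 2832   i=6: 2289   i=7: 1169
  i=8: 2373   i=9: 1375     …   i=17: 1579
  i=18: 2673
Match at i=18, j=25: x = 18·55 + 25 = 1015.

1015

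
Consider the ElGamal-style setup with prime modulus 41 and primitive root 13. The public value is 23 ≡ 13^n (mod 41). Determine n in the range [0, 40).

36

Successive powers of 13 modulo 41:
  13^0=1  13^1=13  13^2=5  13^3=24  13^4=25  13^5=38
  13^6=2  13^7=26  13^8=10  13^9=7  13^10=9  13^11=35
  13^12=4  13^13=11  13^14=20  13^15=14  13^16=18  13^17=29
  13^18=8  13^19=22  13^20=40  13^21=28  13^22=36  13^23=17
  13^24=16  13^25=3  13^26=39  13^27=15  13^28=31  13^29=34
  13^30=32  13^31=6  13^32=37  13^33=30  13^34=21  13^35=27
  13^36=23
So 13^36 ≡ 23 (mod 41), giving n = 36.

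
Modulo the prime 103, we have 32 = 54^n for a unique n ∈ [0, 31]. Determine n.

2

Compute 54^0 mod 103 = 1, then multiply by 54 repeatedly:
  54^0=1  54^1=54  54^2=32
Found 32 at exponent 2.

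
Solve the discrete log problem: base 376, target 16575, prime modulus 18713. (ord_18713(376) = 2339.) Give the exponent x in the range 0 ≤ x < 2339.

Baby-step giant-step with m = ceil(sqrt(2339)) = 49.
Baby table (376^j mod 18713 for j=0..48):
  0:1  1:376  2:10385  3:12456  4:5206  5:11304  6:2453  7:5391
  8:6012  9:14952  10:8052  11:14759  12:10336  13:12745  14:1592  15:18489
  16:9341  17:12885  18:16806  19:12775  20:12872  21:11918  22:8761  23:648
  24:379  25:11513  26:6185  27:5148  28:8209  29:17652  30:12750  31:3472
  32:14275  33:15482  34:1489  35:17187  36:6327  37:2401  38:4552  39:8669
  40:3482  41:18035  42:7054  43:13771  44:13108  45:7089  46:8218  47:2323
  48:12650
Giant step factor: 376^(-49) ≡ 15893 (mod 18713).
Scan 16575·15893^i mod 18713 for i = 0, 1, …:
  i=0: 16575   i=1: 3574   i=2: 7627   i=3: 11810
  i=4: 4940   i=5: 10385
Match at i=5, j=2: x = 5·49 + 2 = 247.

247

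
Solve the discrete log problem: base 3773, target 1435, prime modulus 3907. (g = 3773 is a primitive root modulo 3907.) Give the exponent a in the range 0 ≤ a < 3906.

Baby-step giant-step with m = ceil(sqrt(3906)) = 63.
Baby table (3773^j mod 3907 for j=0..62):
  0:1  1:3773  2:2328  3:608  4:575  5:1090  6:2406  7:1877
  8:2437  9:1630  10:372  11:943  12:2569  13:3477  14:2922  15:3059
  16:329  17:2798  18:140  19:775  20:1639  21:3073  22:2360  23:227
  24:838  25:1011  26:1271  27:1594  28:1289  29:3089  30:216  31:2312
  32:2752  33:2397  34:3083  35:1020  36:65  37:3011  38:2854  39:450
  40:2212  41:524  42:110  43:888  44:2125  45:461  46:738  47:2690
  48:2891  49:3306  50:2394  51:3485  52:1850  53:2148  54:1286  55:3491
  56:1046  57:488  58:1027  59:3034  60:3679  61:3203  62:568
Giant step factor: 3773^(-63) ≡ 472 (mod 3907).
Scan 1435·472^i mod 3907 for i = 0, 1, …:
  i=0: 1435   i=1: 1409   i=2: 858   i=3: 2555
  i=4: 2604   i=5: 2290   i=6: 2548   i=7: 3207
  i=8: 1695   i=9: 3012     …   i=38: 700
  i=39: 2212
Match at i=39, j=40: a = 39·63 + 40 = 2497.

2497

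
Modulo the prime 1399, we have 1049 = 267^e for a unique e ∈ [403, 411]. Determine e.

Compute 267^403 mod 1399 = 239, then multiply by 267 repeatedly:
  267^403=239  267^404=858  267^405=1049
Found 1049 at exponent 405.

405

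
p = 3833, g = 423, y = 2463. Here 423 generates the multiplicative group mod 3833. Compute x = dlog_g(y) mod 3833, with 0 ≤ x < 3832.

2136

Baby-step giant-step with m = ceil(sqrt(3832)) = 62.
Baby table (423^j mod 3833 for j=0..61):
  0:1  1:423  2:2611  3:549  4:2247  5:3730  6:2427  7:3210
  8:948  9:2372  10:2943  11:2997  12:2841  13:2014  14:996  15:3511
  16:1782  17:2518  18:3373  19:903  20:2502  21:438  22:1290  23:1384
  24:2816  25:2938  26:882  27:1285  28:3102  29:1260  30:193  31:1146
  32:1800  33:2466  34:542  35:3119  36:785  37:2417  38:2813  39:1669
  40:715  41:3471  42:194  43:1569  44:578  45:3015  46:2789  47:3016
  48:3212  49:1794  50:3761  51:208  52:3658  53:2635  54:3035  55:3583
  56:1574  57:2693  58:738  59:1701  60:2752  61:2697
Giant step factor: 423^(-62) ≡ 683 (mod 3833).
Scan 2463·683^i mod 3833 for i = 0, 1, …:
  i=0: 2463   i=1: 3375   i=2: 1492   i=3: 3291
  i=4: 1615   i=5: 2974   i=6: 3585   i=7: 3101
  i=8: 2167   i=9: 523     …   i=33: 2182
  i=34: 3102
Match at i=34, j=28: x = 34·62 + 28 = 2136.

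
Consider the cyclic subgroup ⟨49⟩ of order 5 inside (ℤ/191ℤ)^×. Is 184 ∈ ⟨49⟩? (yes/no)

yes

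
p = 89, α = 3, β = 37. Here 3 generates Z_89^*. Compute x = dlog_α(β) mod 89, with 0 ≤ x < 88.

11

Baby-step giant-step with m = ceil(sqrt(88)) = 10.
Baby table (3^j mod 89 for j=0..9):
  0:1  1:3  2:9  3:27  4:81  5:65  6:17  7:51
  8:64  9:14
Giant step factor: 3^(-10) ≡ 53 (mod 89).
Scan 37·53^i mod 89 for i = 0, 1, …:
  i=0: 37   i=1: 3
Match at i=1, j=1: x = 1·10 + 1 = 11.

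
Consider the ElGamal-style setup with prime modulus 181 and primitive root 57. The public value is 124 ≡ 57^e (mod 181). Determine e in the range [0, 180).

91

Baby-step giant-step with m = ceil(sqrt(180)) = 14.
Baby table (57^j mod 181 for j=0..13):
  0:1  1:57  2:172  3:30  4:81  5:92  6:176  7:77
  8:45  9:31  10:138  11:83  12:25  13:158
Giant step factor: 57^(-14) ≡ 37 (mod 181).
Scan 124·37^i mod 181 for i = 0, 1, …:
  i=0: 124   i=1: 63   i=2: 159   i=3: 91
  i=4: 109   i=5: 51   i=6: 77
Match at i=6, j=7: e = 6·14 + 7 = 91.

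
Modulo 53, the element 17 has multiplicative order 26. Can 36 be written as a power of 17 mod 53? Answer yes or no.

36 ∈ ⟨17⟩ iff 36^26 ≡ 1 (mod 53), since |⟨17⟩| = 26.
36^26 mod 53 = 1.
Since 1 = 1, 36 lies in the subgroup.

yes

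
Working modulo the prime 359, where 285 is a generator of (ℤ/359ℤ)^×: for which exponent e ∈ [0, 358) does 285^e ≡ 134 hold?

171

Baby-step giant-step with m = ceil(sqrt(358)) = 19.
Baby table (285^j mod 359 for j=0..18):
  0:1  1:285  2:91  3:87  4:24  5:19  6:30  7:293
  8:217  9:97  10:2  11:211  12:182  13:174  14:48  15:38
  16:60  17:227  18:75
Giant step factor: 285^(-19) ≡ 161 (mod 359).
Scan 134·161^i mod 359 for i = 0, 1, …:
  i=0: 134   i=1: 34   i=2: 89   i=3: 328
  i=4: 35   i=5: 250   i=6: 42   i=7: 300
  i=8: 194   i=9: 1
Match at i=9, j=0: e = 9·19 + 0 = 171.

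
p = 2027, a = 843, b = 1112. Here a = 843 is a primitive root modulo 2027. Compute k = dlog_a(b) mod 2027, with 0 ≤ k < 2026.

Baby-step giant-step with m = ceil(sqrt(2026)) = 46.
Baby table (843^j mod 2027 for j=0..45):
  0:1  1:843  2:1199  3:1311  4:458  5:964  6:1852  7:446
  8:983  9:1653  10:930  11:1568  12:220  13:1003  14:270  15:586
  16:1437  17:1272  18:13  19:824  20:1398  21:827  22:1900  23:370
  24:1779  25:1744  26:617  27:1219  28:1955  29:114  30:833  31:877
  32:1483  33:1537  34:438  35:320  36:169  37:577  38:1958  39:616
  40:376  41:756  42:830  43:375  44:1940  45:1658
Giant step factor: 843^(-46) ≡ 1687 (mod 2027).
Scan 1112·1687^i mod 2027 for i = 0, 1, …:
  i=0: 1112   i=1: 969   i=2: 941   i=3: 326
  i=4: 645   i=5: 1643   i=6: 832   i=7: 900
  i=8: 77   i=9: 171     …   i=36: 2021
  i=37: 13
Match at i=37, j=18: k = 37·46 + 18 = 1720.

1720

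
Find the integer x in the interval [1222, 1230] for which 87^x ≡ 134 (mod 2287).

1227

Compute 87^1222 mod 2287 = 1320, then multiply by 87 repeatedly:
  87^1222=1320  87^1223=490  87^1224=1464  87^1225=1583  87^1226=501
  87^1227=134
Found 134 at exponent 1227.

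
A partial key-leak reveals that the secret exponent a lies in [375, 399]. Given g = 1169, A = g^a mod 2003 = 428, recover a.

376

Compute 1169^375 mod 2003 = 1306, then multiply by 1169 repeatedly:
  1169^375=1306  1169^376=428
Found 428 at exponent 376.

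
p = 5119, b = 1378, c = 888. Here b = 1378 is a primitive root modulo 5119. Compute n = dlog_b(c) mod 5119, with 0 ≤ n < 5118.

2802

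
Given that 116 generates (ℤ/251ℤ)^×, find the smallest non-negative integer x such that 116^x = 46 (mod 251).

203

Baby-step giant-step with m = ceil(sqrt(250)) = 16.
Baby table (116^j mod 251 for j=0..15):
  0:1  1:116  2:153  3:178  4:66  5:126  6:58  7:202
  8:89  9:33  10:63  11:29  12:101  13:170  14:142  15:157
Giant step factor: 116^(-16) ≡ 52 (mod 251).
Scan 46·52^i mod 251 for i = 0, 1, …:
  i=0: 46   i=1: 133   i=2: 139   i=3: 200
  i=4: 109   i=5: 146   i=6: 62   i=7: 212
  i=8: 231   i=9: 215   i=10: 136   i=11: 44
  i=12: 29
Match at i=12, j=11: x = 12·16 + 11 = 203.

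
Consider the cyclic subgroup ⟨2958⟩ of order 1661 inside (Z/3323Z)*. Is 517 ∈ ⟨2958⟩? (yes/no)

517 ∈ ⟨2958⟩ iff 517^1661 ≡ 1 (mod 3323), since |⟨2958⟩| = 1661.
517^1661 mod 3323 = 3322.
Since 3322 ≠ 1, 517 does not lie in the subgroup.

no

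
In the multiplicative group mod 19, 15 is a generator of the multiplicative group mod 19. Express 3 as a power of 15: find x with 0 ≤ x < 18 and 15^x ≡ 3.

11

Successive powers of 15 modulo 19:
  15^0=1  15^1=15  15^2=16  15^3=12  15^4=9  15^5=2
  15^6=11  15^7=13  15^8=5  15^9=18  15^10=4  15^11=3
So 15^11 ≡ 3 (mod 19), giving x = 11.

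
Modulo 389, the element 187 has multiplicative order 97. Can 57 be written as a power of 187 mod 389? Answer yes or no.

no

57 ∈ ⟨187⟩ iff 57^97 ≡ 1 (mod 389), since |⟨187⟩| = 97.
57^97 mod 389 = 115.
Since 115 ≠ 1, 57 does not lie in the subgroup.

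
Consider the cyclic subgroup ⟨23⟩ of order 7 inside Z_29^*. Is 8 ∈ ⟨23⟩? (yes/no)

no

8 ∈ ⟨23⟩ iff 8^7 ≡ 1 (mod 29), since |⟨23⟩| = 7.
8^7 mod 29 = 17.
Since 17 ≠ 1, 8 does not lie in the subgroup.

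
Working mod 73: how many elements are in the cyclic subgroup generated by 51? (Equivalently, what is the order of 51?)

The order of 51 must divide p − 1 = 72 = 2^3 · 3^2.
Divisors: 1, 2, 3, 4, 6, 8, 9, 12, 18, 24, 36, 72.
Check each in increasing order: 51^1 ≡ 51;  51^2 ≡ 46;  51^3 ≡ 10;  51^4 ≡ 72;  51^6 ≡ 27;  51^8 ≡ 1.
Smallest exponent giving 1 is 8.

8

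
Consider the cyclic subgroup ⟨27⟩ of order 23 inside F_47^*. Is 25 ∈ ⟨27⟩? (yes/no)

⟨27⟩ has order 23; its elements mod 47 are {1, 2, 3, 4, 6, 7, 8, 9, 12, 14, 16, 17, 18, 21, 24, 25, 27, 28, 32, 34, 36, 37, 42}.
25 is in this set.

yes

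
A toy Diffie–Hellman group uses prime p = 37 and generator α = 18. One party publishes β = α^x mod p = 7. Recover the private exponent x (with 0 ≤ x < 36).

4

Successive powers of 18 modulo 37:
  18^0=1  18^1=18  18^2=28  18^3=23  18^4=7
So 18^4 ≡ 7 (mod 37), giving x = 4.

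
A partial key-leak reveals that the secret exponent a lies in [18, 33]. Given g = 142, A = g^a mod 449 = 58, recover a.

21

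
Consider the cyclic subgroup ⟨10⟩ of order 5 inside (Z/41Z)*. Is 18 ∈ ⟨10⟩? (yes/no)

yes

18 ∈ ⟨10⟩ iff 18^5 ≡ 1 (mod 41), since |⟨10⟩| = 5.
18^5 mod 41 = 1.
Since 1 = 1, 18 lies in the subgroup.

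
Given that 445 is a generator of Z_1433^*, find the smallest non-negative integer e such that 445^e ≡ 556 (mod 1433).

Baby-step giant-step with m = ceil(sqrt(1432)) = 38.
Baby table (445^j mod 1433 for j=0..37):
  0:1  1:445  2:271  3:223  4:358  5:247  6:1007  7:1019
  8:627  9:1013  10:823  11:820  12:918  13:105  14:869  15:1228
  16:487  17:332  18:141  19:1126  20:953  21:1350  22:323  23:435
  24:120  25:379  26:994  27:966  28:1403  29:980  30:468  31:475
  32:724  33:1188  34:1316  35:956  36:1252  37:1136
Giant step factor: 445^(-38) ≡ 196 (mod 1433).
Scan 556·196^i mod 1433 for i = 0, 1, …:
  i=0: 556   i=1: 68   i=2: 431   i=3: 1362
  i=4: 414   i=5: 896   i=6: 790   i=7: 76
  i=8: 566   i=9: 595     …   i=22: 1194
  i=23: 445
Match at i=23, j=1: e = 23·38 + 1 = 875.

875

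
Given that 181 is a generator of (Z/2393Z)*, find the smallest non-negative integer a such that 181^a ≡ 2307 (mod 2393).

141

Baby-step giant-step with m = ceil(sqrt(2392)) = 49.
Baby table (181^j mod 2393 for j=0..48):
  0:1  1:181  2:1652  3:2280  4:1084  5:2371  6:804  7:1944
  8:93  9:82  10:484  11:1456  12:306  13:347  14:589  15:1317
  16:1470  17:447  18:1938  19:1400  20:2135  21:1162  22:2131  23:438
  24:309  25:890  26:759  27:978  28:2329  29:381  30:1957  31:53
  32:21  33:1408  34:1190  35:20  36:1227  37:1931  38:133  39:143
  40:1953  41:1722  42:592  43:1860  44:1640  45:108  46:404  47:1334
  48:2154
Giant step factor: 181^(-49) ≡ 996 (mod 2393).
Scan 2307·996^i mod 2393 for i = 0, 1, …:
  i=0: 2307   i=1: 492   i=2: 1860
Match at i=2, j=43: a = 2·49 + 43 = 141.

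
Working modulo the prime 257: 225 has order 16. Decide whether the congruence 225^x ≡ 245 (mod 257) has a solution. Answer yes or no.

no

245 ∈ ⟨225⟩ iff 245^16 ≡ 1 (mod 257), since |⟨225⟩| = 16.
245^16 mod 257 = 249.
Since 249 ≠ 1, 245 does not lie in the subgroup.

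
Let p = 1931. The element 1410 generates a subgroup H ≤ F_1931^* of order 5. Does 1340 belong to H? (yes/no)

no

⟨1410⟩ has order 5; its elements mod 1931 are {1, 1101, 1410, 1464, 1817}.
1340 is not in this set.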